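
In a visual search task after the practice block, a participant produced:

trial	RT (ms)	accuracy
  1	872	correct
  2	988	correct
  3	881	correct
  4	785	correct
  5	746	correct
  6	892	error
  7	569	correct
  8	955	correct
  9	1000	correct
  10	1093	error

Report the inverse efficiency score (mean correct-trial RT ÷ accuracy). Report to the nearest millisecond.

1062 ms

Correct trials (n=8): 872, 988, 881, 785, 746, 569, 955, 1000
Mean correct RT = 6796/8 = 849.5000 ms
Proportion correct = 8/10
IES = 849.5000 / (8/10) = 1061.875 ms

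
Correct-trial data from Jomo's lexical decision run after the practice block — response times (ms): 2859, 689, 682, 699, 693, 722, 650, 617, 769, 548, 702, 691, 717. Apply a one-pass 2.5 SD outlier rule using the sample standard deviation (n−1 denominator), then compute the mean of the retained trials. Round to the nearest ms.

n = 13, ΣRT = 11038, M = 849.077
Σ(x−M)² = 4410976.92; s = √(4410976.92/12) = 606.285
Cutoffs: 849.077 ± 2.5·606.285 → [-666.6, 2364.8]
Outside: 2859 → excluded.
Retained (n=12): Σ = 8179, mean = 8179/12 = 681.583

682 ms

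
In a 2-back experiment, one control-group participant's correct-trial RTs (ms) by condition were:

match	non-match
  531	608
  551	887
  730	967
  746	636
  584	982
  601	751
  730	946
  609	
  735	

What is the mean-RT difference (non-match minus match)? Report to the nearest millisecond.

M(match) = 5817/9 = 646.333
M(non-match) = 5777/7 = 825.286
Difference = 825.286 − 646.333 = 178.952 ms

179 ms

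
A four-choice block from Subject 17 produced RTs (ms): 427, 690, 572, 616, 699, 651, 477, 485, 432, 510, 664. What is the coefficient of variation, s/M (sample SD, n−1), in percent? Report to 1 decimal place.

n = 11, Σ = 6223, M = 565.7273
Σ(x−M)² = 107324.182; s = √(107324.182/10) = 103.5974
CV = 103.5974 / 565.7273 = 0.18312 = 18.312%

18.3%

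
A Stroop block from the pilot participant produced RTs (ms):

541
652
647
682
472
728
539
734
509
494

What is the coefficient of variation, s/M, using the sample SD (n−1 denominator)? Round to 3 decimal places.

n = 10, Σ = 5998, M = 599.8000
Σ(x−M)² = 89079.600; s = √(89079.600/9) = 99.4874
CV = 99.4874 / 599.8000 = 0.16587

0.166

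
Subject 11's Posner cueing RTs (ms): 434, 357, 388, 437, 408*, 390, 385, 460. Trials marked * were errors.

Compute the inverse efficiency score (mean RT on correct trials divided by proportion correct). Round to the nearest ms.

465 ms

Correct trials (n=7): 434, 357, 388, 437, 390, 385, 460
Mean correct RT = 2851/7 = 407.2857 ms
Proportion correct = 7/8
IES = 407.2857 / (7/8) = 465.469 ms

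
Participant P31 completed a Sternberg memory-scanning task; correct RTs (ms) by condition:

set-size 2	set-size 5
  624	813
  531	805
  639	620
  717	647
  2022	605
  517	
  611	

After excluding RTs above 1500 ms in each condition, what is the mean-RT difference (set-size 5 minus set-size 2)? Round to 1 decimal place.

set-size 2: exclude 2022
M(set-size 2) = 3639/6 = 606.500
M(set-size 5) = 3490/5 = 698.000
Difference = 698.000 − 606.500 = 91.500 ms

91.5 ms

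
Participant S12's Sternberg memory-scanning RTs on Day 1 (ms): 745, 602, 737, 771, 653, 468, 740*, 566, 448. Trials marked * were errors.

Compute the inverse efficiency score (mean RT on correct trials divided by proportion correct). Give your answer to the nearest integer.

Correct trials (n=8): 745, 602, 737, 771, 653, 468, 566, 448
Mean correct RT = 4990/8 = 623.7500 ms
Proportion correct = 8/9
IES = 623.7500 / (8/9) = 701.719 ms

702 ms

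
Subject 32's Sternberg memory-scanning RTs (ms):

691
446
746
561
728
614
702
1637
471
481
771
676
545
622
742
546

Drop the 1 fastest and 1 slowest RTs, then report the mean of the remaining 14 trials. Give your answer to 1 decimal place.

Sorted: 446, 471, 481, 545, 546, 561, 614, 622, 676, 691, 702, 728, 742, 746, 771, 1637
Drop lowest 1 (446) and highest 1 (1637)
Remaining (n=14): Σ = 8896, mean = 8896/14 = 635.429

635.4 ms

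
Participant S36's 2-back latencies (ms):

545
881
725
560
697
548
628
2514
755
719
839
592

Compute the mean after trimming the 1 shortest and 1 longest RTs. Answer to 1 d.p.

694.4 ms

Sorted: 545, 548, 560, 592, 628, 697, 719, 725, 755, 839, 881, 2514
Drop lowest 1 (545) and highest 1 (2514)
Remaining (n=10): Σ = 6944, mean = 6944/10 = 694.400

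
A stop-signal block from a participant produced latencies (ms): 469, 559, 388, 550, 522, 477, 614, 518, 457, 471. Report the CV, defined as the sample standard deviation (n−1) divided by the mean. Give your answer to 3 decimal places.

n = 10, Σ = 5025, M = 502.5000
Σ(x−M)² = 36446.500; s = √(36446.500/9) = 63.6366
CV = 63.6366 / 502.5000 = 0.12664

0.127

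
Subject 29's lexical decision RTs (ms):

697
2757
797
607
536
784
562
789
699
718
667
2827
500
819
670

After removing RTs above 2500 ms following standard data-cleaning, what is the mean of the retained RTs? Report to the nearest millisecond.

Excluded: 2757, 2827
Retained (n=13): Σ = 8845
Mean = 8845/13 = 680.3846

680 ms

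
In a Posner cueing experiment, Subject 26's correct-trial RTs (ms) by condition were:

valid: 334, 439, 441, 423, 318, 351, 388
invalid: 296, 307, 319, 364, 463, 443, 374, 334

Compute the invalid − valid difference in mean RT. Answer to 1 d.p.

-22.4 ms

M(valid) = 2694/7 = 384.857
M(invalid) = 2900/8 = 362.500
Difference = 362.500 − 384.857 = -22.357 ms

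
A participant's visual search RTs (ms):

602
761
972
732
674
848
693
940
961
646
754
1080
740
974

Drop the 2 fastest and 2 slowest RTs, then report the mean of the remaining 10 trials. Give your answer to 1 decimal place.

Sorted: 602, 646, 674, 693, 732, 740, 754, 761, 848, 940, 961, 972, 974, 1080
Drop lowest 2 (602, 646) and highest 2 (974, 1080)
Remaining (n=10): Σ = 8075, mean = 8075/10 = 807.500

807.5 ms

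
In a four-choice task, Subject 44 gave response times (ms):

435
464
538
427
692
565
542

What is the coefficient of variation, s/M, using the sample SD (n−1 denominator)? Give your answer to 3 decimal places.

0.177

n = 7, Σ = 3663, M = 523.2857
Σ(x−M)² = 51351.429; s = √(51351.429/6) = 92.5125
CV = 92.5125 / 523.2857 = 0.17679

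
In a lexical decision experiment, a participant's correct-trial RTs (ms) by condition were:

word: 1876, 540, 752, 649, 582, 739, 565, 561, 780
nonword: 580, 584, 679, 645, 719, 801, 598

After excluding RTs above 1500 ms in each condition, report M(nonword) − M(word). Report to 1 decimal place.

word: exclude 1876
M(word) = 5168/8 = 646.000
M(nonword) = 4606/7 = 658.000
Difference = 658.000 − 646.000 = 12.000 ms

12.0 ms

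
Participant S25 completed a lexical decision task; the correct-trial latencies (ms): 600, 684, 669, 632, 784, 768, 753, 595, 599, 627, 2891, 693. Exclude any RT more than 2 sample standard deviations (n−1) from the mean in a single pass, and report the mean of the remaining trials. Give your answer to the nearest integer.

n = 12, ΣRT = 10295, M = 857.917
Σ(x−M)² = 4558162.92; s = √(4558162.92/11) = 643.722
Cutoffs: 857.917 ± 2·643.722 → [-429.5, 2145.4]
Outside: 2891 → excluded.
Retained (n=11): Σ = 7404, mean = 7404/11 = 673.091

673 ms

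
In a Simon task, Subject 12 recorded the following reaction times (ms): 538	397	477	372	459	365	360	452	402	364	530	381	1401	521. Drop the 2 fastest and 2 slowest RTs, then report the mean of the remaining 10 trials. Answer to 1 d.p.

Sorted: 360, 364, 365, 372, 381, 397, 402, 452, 459, 477, 521, 530, 538, 1401
Drop lowest 2 (360, 364) and highest 2 (538, 1401)
Remaining (n=10): Σ = 4356, mean = 4356/10 = 435.600

435.6 ms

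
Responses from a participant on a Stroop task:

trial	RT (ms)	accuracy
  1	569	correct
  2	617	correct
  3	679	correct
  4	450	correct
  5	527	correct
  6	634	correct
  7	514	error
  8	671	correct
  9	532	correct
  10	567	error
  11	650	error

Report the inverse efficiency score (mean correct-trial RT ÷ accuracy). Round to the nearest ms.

Correct trials (n=8): 569, 617, 679, 450, 527, 634, 671, 532
Mean correct RT = 4679/8 = 584.8750 ms
Proportion correct = 8/11
IES = 584.8750 / (8/11) = 804.203 ms

804 ms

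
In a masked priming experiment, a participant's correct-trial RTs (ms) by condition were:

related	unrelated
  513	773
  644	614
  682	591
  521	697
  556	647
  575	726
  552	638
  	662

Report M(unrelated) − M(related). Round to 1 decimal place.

90.9 ms

M(related) = 4043/7 = 577.571
M(unrelated) = 5348/8 = 668.500
Difference = 668.500 − 577.571 = 90.929 ms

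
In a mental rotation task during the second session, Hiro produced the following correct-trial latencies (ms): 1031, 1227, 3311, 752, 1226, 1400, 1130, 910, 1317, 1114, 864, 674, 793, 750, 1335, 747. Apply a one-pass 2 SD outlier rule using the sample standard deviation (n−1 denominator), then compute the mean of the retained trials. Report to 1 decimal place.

n = 16, ΣRT = 18581, M = 1161.312
Σ(x−M)² = 5794283.44; s = √(5794283.44/15) = 621.519
Cutoffs: 1161.312 ± 2·621.519 → [-81.7, 2404.4]
Outside: 3311 → excluded.
Retained (n=15): Σ = 15270, mean = 15270/15 = 1018.000

1018.0 ms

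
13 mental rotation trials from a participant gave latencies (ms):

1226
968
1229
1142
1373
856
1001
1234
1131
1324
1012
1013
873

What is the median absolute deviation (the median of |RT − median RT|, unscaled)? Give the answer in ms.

Sorted: 856, 873, 968, 1001, 1012, 1013, 1131, 1142, 1226, 1229, 1234, 1324, 1373 → median = 1131
|x − 1131|: 95, 163, 98, 11, 242, 275, 130, 103, 0, 193, 119, 118, 258
Sorted deviations: 0, 11, 95, 98, 103, 118, 119, 130, 163, 193, 242, 258, 275 → MAD = 119

119 ms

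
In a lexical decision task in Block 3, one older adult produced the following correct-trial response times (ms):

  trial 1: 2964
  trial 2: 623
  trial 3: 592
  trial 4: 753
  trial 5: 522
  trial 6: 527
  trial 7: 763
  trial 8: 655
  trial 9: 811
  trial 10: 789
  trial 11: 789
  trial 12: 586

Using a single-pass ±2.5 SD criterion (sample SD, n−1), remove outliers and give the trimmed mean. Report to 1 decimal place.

n = 12, ΣRT = 10374, M = 864.500
Σ(x−M)² = 4930141.00; s = √(4930141.00/11) = 669.473
Cutoffs: 864.500 ± 2.5·669.473 → [-809.2, 2538.2]
Outside: 2964 → excluded.
Retained (n=11): Σ = 7410, mean = 7410/11 = 673.636

673.6 ms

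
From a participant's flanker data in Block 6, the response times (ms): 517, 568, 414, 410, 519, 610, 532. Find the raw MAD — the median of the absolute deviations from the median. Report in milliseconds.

Sorted: 410, 414, 517, 519, 532, 568, 610 → median = 519
|x − 519|: 2, 49, 105, 109, 0, 91, 13
Sorted deviations: 0, 2, 13, 49, 91, 105, 109 → MAD = 49

49 ms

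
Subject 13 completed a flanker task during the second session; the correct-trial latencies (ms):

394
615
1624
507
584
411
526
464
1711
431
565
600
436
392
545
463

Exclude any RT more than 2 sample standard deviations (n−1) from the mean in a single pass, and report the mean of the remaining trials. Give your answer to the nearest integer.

495 ms

n = 16, ΣRT = 10268, M = 641.750
Σ(x−M)² = 2488007.00; s = √(2488007.00/15) = 407.268
Cutoffs: 641.750 ± 2·407.268 → [-172.8, 1456.3]
Outside: 1624, 1711 → excluded.
Retained (n=14): Σ = 6933, mean = 6933/14 = 495.214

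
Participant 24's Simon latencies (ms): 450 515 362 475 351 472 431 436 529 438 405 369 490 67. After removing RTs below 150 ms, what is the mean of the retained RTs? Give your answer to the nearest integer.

Excluded: 67
Retained (n=13): Σ = 5723
Mean = 5723/13 = 440.2308

440 ms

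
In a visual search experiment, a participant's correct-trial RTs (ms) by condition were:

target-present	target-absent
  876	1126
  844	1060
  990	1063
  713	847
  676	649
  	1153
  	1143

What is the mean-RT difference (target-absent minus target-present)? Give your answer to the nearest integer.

186 ms

M(target-present) = 4099/5 = 819.800
M(target-absent) = 7041/7 = 1005.857
Difference = 1005.857 − 819.800 = 186.057 ms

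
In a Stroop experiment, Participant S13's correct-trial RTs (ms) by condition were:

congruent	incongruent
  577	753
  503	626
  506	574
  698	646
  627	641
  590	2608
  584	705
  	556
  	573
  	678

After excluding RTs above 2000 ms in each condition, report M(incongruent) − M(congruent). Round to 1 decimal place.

55.5 ms

incongruent: exclude 2608
M(congruent) = 4085/7 = 583.571
M(incongruent) = 5752/9 = 639.111
Difference = 639.111 − 583.571 = 55.540 ms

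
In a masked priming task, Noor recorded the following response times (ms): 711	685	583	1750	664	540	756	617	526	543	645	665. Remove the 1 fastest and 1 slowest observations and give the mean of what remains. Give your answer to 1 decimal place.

Sorted: 526, 540, 543, 583, 617, 645, 664, 665, 685, 711, 756, 1750
Drop lowest 1 (526) and highest 1 (1750)
Remaining (n=10): Σ = 6409, mean = 6409/10 = 640.900

640.9 ms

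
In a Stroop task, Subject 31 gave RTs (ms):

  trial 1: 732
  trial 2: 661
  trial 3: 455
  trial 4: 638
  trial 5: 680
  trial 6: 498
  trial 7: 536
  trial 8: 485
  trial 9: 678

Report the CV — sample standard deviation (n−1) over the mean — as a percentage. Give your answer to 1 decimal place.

17.2%

n = 9, Σ = 5363, M = 595.8889
Σ(x−M)² = 83670.889; s = √(83670.889/8) = 102.2686
CV = 102.2686 / 595.8889 = 0.17162 = 17.162%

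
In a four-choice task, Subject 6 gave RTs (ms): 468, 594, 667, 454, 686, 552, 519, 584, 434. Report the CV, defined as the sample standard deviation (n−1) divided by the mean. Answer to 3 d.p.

0.164

n = 9, Σ = 4958, M = 550.8889
Σ(x−M)² = 65630.889; s = √(65630.889/8) = 90.5752
CV = 90.5752 / 550.8889 = 0.16442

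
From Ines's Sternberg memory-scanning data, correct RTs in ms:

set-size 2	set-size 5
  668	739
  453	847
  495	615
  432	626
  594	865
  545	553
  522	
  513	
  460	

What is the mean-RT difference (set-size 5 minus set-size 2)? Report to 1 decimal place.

M(set-size 2) = 4682/9 = 520.222
M(set-size 5) = 4245/6 = 707.500
Difference = 707.500 − 520.222 = 187.278 ms

187.3 ms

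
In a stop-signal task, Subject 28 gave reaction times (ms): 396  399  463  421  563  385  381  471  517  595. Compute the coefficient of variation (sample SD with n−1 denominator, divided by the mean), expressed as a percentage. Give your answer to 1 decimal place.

n = 10, Σ = 4591, M = 459.1000
Σ(x−M)² = 53408.900; s = √(53408.900/9) = 77.0346
CV = 77.0346 / 459.1000 = 0.16779 = 16.779%

16.8%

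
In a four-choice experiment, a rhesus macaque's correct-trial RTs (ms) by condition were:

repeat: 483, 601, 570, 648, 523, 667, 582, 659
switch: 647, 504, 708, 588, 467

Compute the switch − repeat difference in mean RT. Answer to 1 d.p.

M(repeat) = 4733/8 = 591.625
M(switch) = 2914/5 = 582.800
Difference = 582.800 − 591.625 = -8.825 ms

-8.8 ms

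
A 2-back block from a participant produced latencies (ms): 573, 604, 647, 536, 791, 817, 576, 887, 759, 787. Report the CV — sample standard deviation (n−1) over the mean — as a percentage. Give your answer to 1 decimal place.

17.8%

n = 10, Σ = 6977, M = 697.7000
Σ(x−M)² = 138362.100; s = √(138362.100/9) = 123.9902
CV = 123.9902 / 697.7000 = 0.17771 = 17.771%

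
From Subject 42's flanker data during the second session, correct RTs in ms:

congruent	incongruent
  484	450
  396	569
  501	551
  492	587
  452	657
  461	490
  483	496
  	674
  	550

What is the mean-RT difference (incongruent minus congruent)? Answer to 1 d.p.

91.2 ms

M(congruent) = 3269/7 = 467.000
M(incongruent) = 5024/9 = 558.222
Difference = 558.222 − 467.000 = 91.222 ms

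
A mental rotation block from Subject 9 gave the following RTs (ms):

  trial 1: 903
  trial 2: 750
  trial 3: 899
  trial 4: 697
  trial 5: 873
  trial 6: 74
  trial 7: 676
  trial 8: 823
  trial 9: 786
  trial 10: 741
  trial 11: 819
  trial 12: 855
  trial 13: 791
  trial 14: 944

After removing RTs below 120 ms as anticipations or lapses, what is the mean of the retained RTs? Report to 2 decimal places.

812.08 ms

Excluded: 74
Retained (n=13): Σ = 10557
Mean = 10557/13 = 812.0769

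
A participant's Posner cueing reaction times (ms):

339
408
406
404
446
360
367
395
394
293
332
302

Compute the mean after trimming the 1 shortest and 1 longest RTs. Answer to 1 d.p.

370.7 ms

Sorted: 293, 302, 332, 339, 360, 367, 394, 395, 404, 406, 408, 446
Drop lowest 1 (293) and highest 1 (446)
Remaining (n=10): Σ = 3707, mean = 3707/10 = 370.700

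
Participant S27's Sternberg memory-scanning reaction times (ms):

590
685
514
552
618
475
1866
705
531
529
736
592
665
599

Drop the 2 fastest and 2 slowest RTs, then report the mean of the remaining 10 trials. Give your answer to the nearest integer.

Sorted: 475, 514, 529, 531, 552, 590, 592, 599, 618, 665, 685, 705, 736, 1866
Drop lowest 2 (475, 514) and highest 2 (736, 1866)
Remaining (n=10): Σ = 6066, mean = 6066/10 = 606.600

607 ms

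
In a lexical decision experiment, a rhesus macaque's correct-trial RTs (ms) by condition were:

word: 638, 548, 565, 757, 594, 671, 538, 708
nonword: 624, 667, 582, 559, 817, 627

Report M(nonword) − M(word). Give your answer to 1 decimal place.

18.6 ms

M(word) = 5019/8 = 627.375
M(nonword) = 3876/6 = 646.000
Difference = 646.000 − 627.375 = 18.625 ms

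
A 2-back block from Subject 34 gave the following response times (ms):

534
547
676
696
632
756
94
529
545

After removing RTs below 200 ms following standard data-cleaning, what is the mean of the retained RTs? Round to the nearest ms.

Excluded: 94
Retained (n=8): Σ = 4915
Mean = 4915/8 = 614.3750

614 ms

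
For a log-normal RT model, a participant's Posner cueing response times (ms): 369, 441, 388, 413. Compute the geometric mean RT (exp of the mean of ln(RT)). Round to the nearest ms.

ln(RT): 5.9108, 6.0890, 5.9610, 6.0234
Mean ln(RT) = 23.9843/4 = 5.99607
Geometric mean = exp(5.99607) = 401.85 ms

402 ms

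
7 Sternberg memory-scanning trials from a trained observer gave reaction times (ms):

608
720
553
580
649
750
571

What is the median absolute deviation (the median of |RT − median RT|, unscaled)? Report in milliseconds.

41 ms

Sorted: 553, 571, 580, 608, 649, 720, 750 → median = 608
|x − 608|: 0, 112, 55, 28, 41, 142, 37
Sorted deviations: 0, 28, 37, 41, 55, 112, 142 → MAD = 41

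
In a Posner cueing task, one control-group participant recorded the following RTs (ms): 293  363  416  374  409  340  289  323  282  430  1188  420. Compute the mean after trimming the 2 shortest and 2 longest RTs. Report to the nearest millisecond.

367 ms

Sorted: 282, 289, 293, 323, 340, 363, 374, 409, 416, 420, 430, 1188
Drop lowest 2 (282, 289) and highest 2 (430, 1188)
Remaining (n=8): Σ = 2938, mean = 2938/8 = 367.250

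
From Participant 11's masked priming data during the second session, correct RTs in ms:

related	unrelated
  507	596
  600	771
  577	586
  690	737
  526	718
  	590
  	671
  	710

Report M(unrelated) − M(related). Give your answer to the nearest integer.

92 ms

M(related) = 2900/5 = 580.000
M(unrelated) = 5379/8 = 672.375
Difference = 672.375 − 580.000 = 92.375 ms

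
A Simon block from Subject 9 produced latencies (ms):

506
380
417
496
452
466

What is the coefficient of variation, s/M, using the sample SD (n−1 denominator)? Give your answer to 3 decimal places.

0.106

n = 6, Σ = 2717, M = 452.8333
Σ(x−M)² = 11452.833; s = √(11452.833/5) = 47.8599
CV = 47.8599 / 452.8333 = 0.10569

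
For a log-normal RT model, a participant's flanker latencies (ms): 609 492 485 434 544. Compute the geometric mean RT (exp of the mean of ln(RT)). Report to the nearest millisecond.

509 ms

ln(RT): 6.4118, 6.1985, 6.1841, 6.0730, 6.2989
Mean ln(RT) = 31.1664/5 = 6.23329
Geometric mean = exp(6.23329) = 509.43 ms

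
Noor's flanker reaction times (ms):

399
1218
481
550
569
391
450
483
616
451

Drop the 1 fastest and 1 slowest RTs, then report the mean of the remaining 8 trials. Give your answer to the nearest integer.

Sorted: 391, 399, 450, 451, 481, 483, 550, 569, 616, 1218
Drop lowest 1 (391) and highest 1 (1218)
Remaining (n=8): Σ = 3999, mean = 3999/8 = 499.875

500 ms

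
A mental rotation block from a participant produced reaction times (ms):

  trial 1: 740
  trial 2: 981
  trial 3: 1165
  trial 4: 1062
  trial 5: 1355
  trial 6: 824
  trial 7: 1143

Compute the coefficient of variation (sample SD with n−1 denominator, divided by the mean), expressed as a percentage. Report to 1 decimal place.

n = 7, Σ = 7270, M = 1038.5714
Σ(x−M)² = 266065.714; s = √(266065.714/6) = 210.5808
CV = 210.5808 / 1038.5714 = 0.20276 = 20.276%

20.3%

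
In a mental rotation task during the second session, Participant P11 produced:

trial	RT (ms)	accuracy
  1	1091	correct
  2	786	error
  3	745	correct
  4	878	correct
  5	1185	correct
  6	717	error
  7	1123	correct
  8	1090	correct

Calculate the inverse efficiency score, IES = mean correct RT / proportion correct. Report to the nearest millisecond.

1358 ms

Correct trials (n=6): 1091, 745, 878, 1185, 1123, 1090
Mean correct RT = 6112/6 = 1018.6667 ms
Proportion correct = 6/8
IES = 1018.6667 / (6/8) = 1358.222 ms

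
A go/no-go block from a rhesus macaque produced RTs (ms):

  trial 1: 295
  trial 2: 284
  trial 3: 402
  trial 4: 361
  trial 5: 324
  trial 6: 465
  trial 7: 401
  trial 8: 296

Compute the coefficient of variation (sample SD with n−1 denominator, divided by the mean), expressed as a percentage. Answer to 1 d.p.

n = 8, Σ = 2828, M = 353.5000
Σ(x−M)² = 29526.000; s = √(29526.000/7) = 64.9461
CV = 64.9461 / 353.5000 = 0.18372 = 18.372%

18.4%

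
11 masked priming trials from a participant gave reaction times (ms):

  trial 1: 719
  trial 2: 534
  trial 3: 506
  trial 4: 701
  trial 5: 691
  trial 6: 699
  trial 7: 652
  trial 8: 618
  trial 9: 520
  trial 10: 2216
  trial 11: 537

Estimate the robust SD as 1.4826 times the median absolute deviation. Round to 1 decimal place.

Sorted: 506, 520, 534, 537, 618, 652, 691, 699, 701, 719, 2216 → median = 652
|x − 652| sorted: 0, 34, 39, 47, 49, 67, 115, 118, 132, 146, 1564 → MAD = 67
Robust SD ≈ 1.4826 × 67 = 99.334

99.3 ms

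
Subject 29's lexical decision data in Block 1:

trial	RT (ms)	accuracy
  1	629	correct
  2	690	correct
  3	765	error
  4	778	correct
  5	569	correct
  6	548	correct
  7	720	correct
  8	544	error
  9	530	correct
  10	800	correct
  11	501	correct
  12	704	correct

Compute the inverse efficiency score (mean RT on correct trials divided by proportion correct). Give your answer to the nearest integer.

Correct trials (n=10): 629, 690, 778, 569, 548, 720, 530, 800, 501, 704
Mean correct RT = 6469/10 = 646.9000 ms
Proportion correct = 10/12
IES = 646.9000 / (10/12) = 776.280 ms

776 ms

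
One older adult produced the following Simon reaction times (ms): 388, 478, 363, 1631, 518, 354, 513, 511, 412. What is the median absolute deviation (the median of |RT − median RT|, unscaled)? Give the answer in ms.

Sorted: 354, 363, 388, 412, 478, 511, 513, 518, 1631 → median = 478
|x − 478|: 90, 0, 115, 1153, 40, 124, 35, 33, 66
Sorted deviations: 0, 33, 35, 40, 66, 90, 115, 124, 1153 → MAD = 66

66 ms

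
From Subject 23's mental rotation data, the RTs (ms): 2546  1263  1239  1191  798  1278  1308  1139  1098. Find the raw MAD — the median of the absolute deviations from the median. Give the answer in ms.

Sorted: 798, 1098, 1139, 1191, 1239, 1263, 1278, 1308, 2546 → median = 1239
|x − 1239|: 1307, 24, 0, 48, 441, 39, 69, 100, 141
Sorted deviations: 0, 24, 39, 48, 69, 100, 141, 441, 1307 → MAD = 69

69 ms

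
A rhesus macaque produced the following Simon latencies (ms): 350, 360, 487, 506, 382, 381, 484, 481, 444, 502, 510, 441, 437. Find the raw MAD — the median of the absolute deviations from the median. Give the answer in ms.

Sorted: 350, 360, 381, 382, 437, 441, 444, 481, 484, 487, 502, 506, 510 → median = 444
|x − 444|: 94, 84, 43, 62, 62, 63, 40, 37, 0, 58, 66, 3, 7
Sorted deviations: 0, 3, 7, 37, 40, 43, 58, 62, 62, 63, 66, 84, 94 → MAD = 58

58 ms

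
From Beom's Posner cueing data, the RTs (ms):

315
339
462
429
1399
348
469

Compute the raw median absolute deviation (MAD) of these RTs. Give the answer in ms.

Sorted: 315, 339, 348, 429, 462, 469, 1399 → median = 429
|x − 429|: 114, 90, 33, 0, 970, 81, 40
Sorted deviations: 0, 33, 40, 81, 90, 114, 970 → MAD = 81

81 ms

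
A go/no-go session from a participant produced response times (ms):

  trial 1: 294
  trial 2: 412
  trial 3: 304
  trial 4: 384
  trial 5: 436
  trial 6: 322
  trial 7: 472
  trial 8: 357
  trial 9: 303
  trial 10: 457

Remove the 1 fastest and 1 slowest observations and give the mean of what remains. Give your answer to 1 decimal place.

Sorted: 294, 303, 304, 322, 357, 384, 412, 436, 457, 472
Drop lowest 1 (294) and highest 1 (472)
Remaining (n=8): Σ = 2975, mean = 2975/8 = 371.875

371.9 ms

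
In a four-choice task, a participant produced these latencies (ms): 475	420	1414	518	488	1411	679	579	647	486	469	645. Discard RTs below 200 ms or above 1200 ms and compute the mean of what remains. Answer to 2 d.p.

Excluded: 1411, 1414
Retained (n=10): Σ = 5406
Mean = 5406/10 = 540.6000

540.60 ms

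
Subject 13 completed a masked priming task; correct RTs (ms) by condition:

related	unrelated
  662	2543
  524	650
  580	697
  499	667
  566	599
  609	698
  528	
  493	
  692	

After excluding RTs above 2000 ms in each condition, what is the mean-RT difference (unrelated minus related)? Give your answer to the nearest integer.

unrelated: exclude 2543
M(related) = 5153/9 = 572.556
M(unrelated) = 3311/5 = 662.200
Difference = 662.200 − 572.556 = 89.644 ms

90 ms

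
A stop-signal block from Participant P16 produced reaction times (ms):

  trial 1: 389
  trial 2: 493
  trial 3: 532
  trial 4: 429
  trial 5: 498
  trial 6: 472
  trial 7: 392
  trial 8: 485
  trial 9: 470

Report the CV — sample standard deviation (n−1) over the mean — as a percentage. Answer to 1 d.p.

n = 9, Σ = 4160, M = 462.2222
Σ(x−M)² = 19167.556; s = √(19167.556/8) = 48.9484
CV = 48.9484 / 462.2222 = 0.10590 = 10.590%

10.6%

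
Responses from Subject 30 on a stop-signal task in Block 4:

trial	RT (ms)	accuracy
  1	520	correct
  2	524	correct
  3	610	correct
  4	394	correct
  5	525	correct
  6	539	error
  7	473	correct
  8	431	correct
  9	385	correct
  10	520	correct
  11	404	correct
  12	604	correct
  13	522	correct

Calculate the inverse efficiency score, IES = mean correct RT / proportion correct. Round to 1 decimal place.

533.7 ms

Correct trials (n=12): 520, 524, 610, 394, 525, 473, 431, 385, 520, 404, 604, 522
Mean correct RT = 5912/12 = 492.6667 ms
Proportion correct = 12/13
IES = 492.6667 / (12/13) = 533.722 ms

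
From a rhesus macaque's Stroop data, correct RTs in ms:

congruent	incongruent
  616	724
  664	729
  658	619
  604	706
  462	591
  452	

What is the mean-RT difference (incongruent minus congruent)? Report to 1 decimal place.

M(congruent) = 3456/6 = 576.000
M(incongruent) = 3369/5 = 673.800
Difference = 673.800 − 576.000 = 97.800 ms

97.8 ms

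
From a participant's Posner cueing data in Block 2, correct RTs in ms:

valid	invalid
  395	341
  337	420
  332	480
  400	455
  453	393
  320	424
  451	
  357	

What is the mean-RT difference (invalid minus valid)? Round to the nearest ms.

M(valid) = 3045/8 = 380.625
M(invalid) = 2513/6 = 418.833
Difference = 418.833 − 380.625 = 38.208 ms

38 ms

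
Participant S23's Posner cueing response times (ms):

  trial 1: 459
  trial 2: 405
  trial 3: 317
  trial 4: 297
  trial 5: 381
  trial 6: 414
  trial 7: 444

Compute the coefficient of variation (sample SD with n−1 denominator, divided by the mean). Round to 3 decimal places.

n = 7, Σ = 2717, M = 388.1429
Σ(x−M)² = 22512.857; s = √(22512.857/6) = 61.2547
CV = 61.2547 / 388.1429 = 0.15781

0.158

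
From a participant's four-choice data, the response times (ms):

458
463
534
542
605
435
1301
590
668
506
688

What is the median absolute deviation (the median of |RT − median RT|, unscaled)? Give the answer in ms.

Sorted: 435, 458, 463, 506, 534, 542, 590, 605, 668, 688, 1301 → median = 542
|x − 542|: 84, 79, 8, 0, 63, 107, 759, 48, 126, 36, 146
Sorted deviations: 0, 8, 36, 48, 63, 79, 84, 107, 126, 146, 759 → MAD = 79

79 ms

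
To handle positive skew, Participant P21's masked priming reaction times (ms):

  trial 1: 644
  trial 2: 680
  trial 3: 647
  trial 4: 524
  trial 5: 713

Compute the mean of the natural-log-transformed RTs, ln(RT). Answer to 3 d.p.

ln(RT): 6.4677, 6.5221, 6.4723, 6.2615, 6.5695
Σ ln(RT) = 32.2931
Mean = 32.2931/5 = 6.45862

6.459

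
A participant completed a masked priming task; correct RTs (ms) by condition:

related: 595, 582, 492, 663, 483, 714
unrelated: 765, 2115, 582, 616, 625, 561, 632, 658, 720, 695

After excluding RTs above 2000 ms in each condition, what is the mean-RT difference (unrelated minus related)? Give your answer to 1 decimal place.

62.3 ms

unrelated: exclude 2115
M(related) = 3529/6 = 588.167
M(unrelated) = 5854/9 = 650.444
Difference = 650.444 − 588.167 = 62.278 ms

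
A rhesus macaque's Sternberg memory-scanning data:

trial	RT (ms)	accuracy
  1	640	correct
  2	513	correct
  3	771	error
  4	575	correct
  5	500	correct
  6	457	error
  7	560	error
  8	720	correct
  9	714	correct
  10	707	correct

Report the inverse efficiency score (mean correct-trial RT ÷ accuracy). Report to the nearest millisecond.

892 ms

Correct trials (n=7): 640, 513, 575, 500, 720, 714, 707
Mean correct RT = 4369/7 = 624.1429 ms
Proportion correct = 7/10
IES = 624.1429 / (7/10) = 891.633 ms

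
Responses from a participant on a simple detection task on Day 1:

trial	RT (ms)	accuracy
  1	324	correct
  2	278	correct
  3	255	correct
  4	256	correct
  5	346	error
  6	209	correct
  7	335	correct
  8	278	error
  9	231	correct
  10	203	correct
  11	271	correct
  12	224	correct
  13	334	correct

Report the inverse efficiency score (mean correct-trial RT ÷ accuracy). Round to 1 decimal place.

Correct trials (n=11): 324, 278, 255, 256, 209, 335, 231, 203, 271, 224, 334
Mean correct RT = 2920/11 = 265.4545 ms
Proportion correct = 11/13
IES = 265.4545 / (11/13) = 313.719 ms

313.7 ms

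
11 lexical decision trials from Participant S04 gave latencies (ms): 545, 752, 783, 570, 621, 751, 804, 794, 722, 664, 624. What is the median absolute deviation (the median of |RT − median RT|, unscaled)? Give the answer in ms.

Sorted: 545, 570, 621, 624, 664, 722, 751, 752, 783, 794, 804 → median = 722
|x − 722|: 177, 30, 61, 152, 101, 29, 82, 72, 0, 58, 98
Sorted deviations: 0, 29, 30, 58, 61, 72, 82, 98, 101, 152, 177 → MAD = 72

72 ms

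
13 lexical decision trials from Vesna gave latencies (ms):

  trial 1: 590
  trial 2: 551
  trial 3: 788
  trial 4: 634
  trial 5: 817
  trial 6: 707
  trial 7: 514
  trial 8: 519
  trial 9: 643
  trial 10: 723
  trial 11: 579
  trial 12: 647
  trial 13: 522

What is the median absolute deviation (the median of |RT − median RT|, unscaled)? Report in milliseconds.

Sorted: 514, 519, 522, 551, 579, 590, 634, 643, 647, 707, 723, 788, 817 → median = 634
|x − 634|: 44, 83, 154, 0, 183, 73, 120, 115, 9, 89, 55, 13, 112
Sorted deviations: 0, 9, 13, 44, 55, 73, 83, 89, 112, 115, 120, 154, 183 → MAD = 83

83 ms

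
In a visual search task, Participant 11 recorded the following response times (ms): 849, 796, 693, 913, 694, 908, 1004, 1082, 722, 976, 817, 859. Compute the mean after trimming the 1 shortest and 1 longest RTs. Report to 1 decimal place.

853.8 ms

Sorted: 693, 694, 722, 796, 817, 849, 859, 908, 913, 976, 1004, 1082
Drop lowest 1 (693) and highest 1 (1082)
Remaining (n=10): Σ = 8538, mean = 8538/10 = 853.800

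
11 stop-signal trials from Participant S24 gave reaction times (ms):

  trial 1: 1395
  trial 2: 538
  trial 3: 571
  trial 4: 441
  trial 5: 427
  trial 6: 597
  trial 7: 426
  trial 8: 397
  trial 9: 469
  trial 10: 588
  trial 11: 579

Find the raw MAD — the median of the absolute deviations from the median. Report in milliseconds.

Sorted: 397, 426, 427, 441, 469, 538, 571, 579, 588, 597, 1395 → median = 538
|x − 538|: 857, 0, 33, 97, 111, 59, 112, 141, 69, 50, 41
Sorted deviations: 0, 33, 41, 50, 59, 69, 97, 111, 112, 141, 857 → MAD = 69

69 ms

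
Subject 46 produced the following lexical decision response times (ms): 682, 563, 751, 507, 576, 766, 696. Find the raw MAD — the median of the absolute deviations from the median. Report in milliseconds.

84 ms

Sorted: 507, 563, 576, 682, 696, 751, 766 → median = 682
|x − 682|: 0, 119, 69, 175, 106, 84, 14
Sorted deviations: 0, 14, 69, 84, 106, 119, 175 → MAD = 84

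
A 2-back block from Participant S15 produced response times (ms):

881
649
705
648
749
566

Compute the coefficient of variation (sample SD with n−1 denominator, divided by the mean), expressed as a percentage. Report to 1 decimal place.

n = 6, Σ = 4198, M = 699.6667
Σ(x−M)² = 58447.333; s = √(58447.333/5) = 108.1178
CV = 108.1178 / 699.6667 = 0.15453 = 15.453%

15.5%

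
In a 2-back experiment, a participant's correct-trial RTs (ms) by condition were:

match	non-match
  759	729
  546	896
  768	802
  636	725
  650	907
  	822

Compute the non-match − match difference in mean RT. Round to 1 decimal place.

141.7 ms

M(match) = 3359/5 = 671.800
M(non-match) = 4881/6 = 813.500
Difference = 813.500 − 671.800 = 141.700 ms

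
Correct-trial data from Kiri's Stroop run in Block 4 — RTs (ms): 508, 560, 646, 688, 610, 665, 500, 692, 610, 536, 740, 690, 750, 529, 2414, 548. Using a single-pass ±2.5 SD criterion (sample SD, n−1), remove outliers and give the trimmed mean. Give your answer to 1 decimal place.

n = 16, ΣRT = 11686, M = 730.375
Σ(x−M)² = 3123487.75; s = √(3123487.75/15) = 456.325
Cutoffs: 730.375 ± 2.5·456.325 → [-410.4, 1871.2]
Outside: 2414 → excluded.
Retained (n=15): Σ = 9272, mean = 9272/15 = 618.133

618.1 ms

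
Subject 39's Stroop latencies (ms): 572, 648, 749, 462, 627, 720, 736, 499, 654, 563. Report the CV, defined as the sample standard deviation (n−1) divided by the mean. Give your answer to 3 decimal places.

0.158

n = 10, Σ = 6230, M = 623.0000
Σ(x−M)² = 87154.000; s = √(87154.000/9) = 98.4062
CV = 98.4062 / 623.0000 = 0.15796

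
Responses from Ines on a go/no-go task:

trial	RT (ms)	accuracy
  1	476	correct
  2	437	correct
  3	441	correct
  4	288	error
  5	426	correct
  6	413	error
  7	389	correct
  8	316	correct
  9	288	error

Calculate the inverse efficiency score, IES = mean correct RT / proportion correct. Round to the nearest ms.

621 ms

Correct trials (n=6): 476, 437, 441, 426, 389, 316
Mean correct RT = 2485/6 = 414.1667 ms
Proportion correct = 6/9
IES = 414.1667 / (6/9) = 621.250 ms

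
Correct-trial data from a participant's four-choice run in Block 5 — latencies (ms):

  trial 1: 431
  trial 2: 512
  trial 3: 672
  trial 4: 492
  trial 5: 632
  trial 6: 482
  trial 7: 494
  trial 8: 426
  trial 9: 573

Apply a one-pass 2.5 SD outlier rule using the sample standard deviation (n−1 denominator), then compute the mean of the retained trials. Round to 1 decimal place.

523.8 ms

n = 9, ΣRT = 4714, M = 523.778
Σ(x−M)² = 58053.56; s = √(58053.56/8) = 85.186
Cutoffs: 523.778 ± 2.5·85.186 → [310.8, 736.7]
No RTs fall outside the cutoffs; all 9 retained. Mean = 4714/9 = 523.778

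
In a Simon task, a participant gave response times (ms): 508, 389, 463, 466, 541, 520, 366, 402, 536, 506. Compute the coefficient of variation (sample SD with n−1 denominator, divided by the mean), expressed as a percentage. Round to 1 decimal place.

n = 10, Σ = 4697, M = 469.7000
Σ(x−M)² = 36702.100; s = √(36702.100/9) = 63.8593
CV = 63.8593 / 469.7000 = 0.13596 = 13.596%

13.6%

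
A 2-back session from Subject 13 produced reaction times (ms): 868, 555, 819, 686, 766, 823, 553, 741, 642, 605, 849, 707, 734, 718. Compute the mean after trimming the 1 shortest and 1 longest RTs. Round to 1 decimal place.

Sorted: 553, 555, 605, 642, 686, 707, 718, 734, 741, 766, 819, 823, 849, 868
Drop lowest 1 (553) and highest 1 (868)
Remaining (n=12): Σ = 8645, mean = 8645/12 = 720.417

720.4 ms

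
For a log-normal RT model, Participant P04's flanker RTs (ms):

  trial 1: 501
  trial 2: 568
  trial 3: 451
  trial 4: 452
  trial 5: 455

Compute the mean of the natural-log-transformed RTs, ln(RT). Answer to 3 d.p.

ln(RT): 6.2166, 6.3421, 6.1115, 6.1137, 6.1203
Σ ln(RT) = 30.9042
Mean = 30.9042/5 = 6.18083

6.181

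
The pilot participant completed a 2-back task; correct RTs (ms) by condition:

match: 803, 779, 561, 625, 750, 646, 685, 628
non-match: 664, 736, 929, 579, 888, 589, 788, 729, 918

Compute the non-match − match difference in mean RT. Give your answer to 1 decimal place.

73.2 ms

M(match) = 5477/8 = 684.625
M(non-match) = 6820/9 = 757.778
Difference = 757.778 − 684.625 = 73.153 ms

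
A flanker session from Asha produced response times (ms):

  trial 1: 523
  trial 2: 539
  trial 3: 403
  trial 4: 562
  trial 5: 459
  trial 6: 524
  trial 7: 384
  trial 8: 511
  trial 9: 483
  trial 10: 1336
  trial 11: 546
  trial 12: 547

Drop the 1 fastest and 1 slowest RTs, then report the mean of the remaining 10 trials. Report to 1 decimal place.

509.7 ms

Sorted: 384, 403, 459, 483, 511, 523, 524, 539, 546, 547, 562, 1336
Drop lowest 1 (384) and highest 1 (1336)
Remaining (n=10): Σ = 5097, mean = 5097/10 = 509.700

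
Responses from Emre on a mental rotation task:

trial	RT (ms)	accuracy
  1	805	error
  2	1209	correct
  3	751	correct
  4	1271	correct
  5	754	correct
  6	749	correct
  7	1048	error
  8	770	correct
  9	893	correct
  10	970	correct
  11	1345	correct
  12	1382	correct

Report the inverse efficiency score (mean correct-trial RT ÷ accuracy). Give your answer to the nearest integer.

Correct trials (n=10): 1209, 751, 1271, 754, 749, 770, 893, 970, 1345, 1382
Mean correct RT = 10094/10 = 1009.4000 ms
Proportion correct = 10/12
IES = 1009.4000 / (10/12) = 1211.280 ms

1211 ms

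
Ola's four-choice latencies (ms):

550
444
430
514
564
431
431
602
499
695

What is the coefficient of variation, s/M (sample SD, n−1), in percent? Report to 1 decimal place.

n = 10, Σ = 5160, M = 516.0000
Σ(x−M)² = 70220.000; s = √(70220.000/9) = 88.3302
CV = 88.3302 / 516.0000 = 0.17118 = 17.118%

17.1%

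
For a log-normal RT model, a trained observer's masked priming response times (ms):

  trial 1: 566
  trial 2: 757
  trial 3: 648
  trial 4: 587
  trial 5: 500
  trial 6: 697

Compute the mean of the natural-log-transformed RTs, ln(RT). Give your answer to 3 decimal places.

6.430

ln(RT): 6.3386, 6.6294, 6.4739, 6.3750, 6.2146, 6.5468
Σ ln(RT) = 38.5783
Mean = 38.5783/6 = 6.42971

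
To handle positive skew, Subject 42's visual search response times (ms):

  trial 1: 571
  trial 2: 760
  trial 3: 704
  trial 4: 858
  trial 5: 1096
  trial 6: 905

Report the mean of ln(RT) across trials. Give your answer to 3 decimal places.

6.683

ln(RT): 6.3474, 6.6333, 6.5568, 6.7546, 6.9994, 6.8079
Σ ln(RT) = 40.0994
Mean = 40.0994/6 = 6.68324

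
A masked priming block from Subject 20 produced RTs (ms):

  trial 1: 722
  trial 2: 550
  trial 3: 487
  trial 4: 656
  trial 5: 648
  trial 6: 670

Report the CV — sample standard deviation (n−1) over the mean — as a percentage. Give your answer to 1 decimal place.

n = 6, Σ = 3733, M = 622.1667
Σ(x−M)² = 37544.833; s = √(37544.833/5) = 86.6543
CV = 86.6543 / 622.1667 = 0.13928 = 13.928%

13.9%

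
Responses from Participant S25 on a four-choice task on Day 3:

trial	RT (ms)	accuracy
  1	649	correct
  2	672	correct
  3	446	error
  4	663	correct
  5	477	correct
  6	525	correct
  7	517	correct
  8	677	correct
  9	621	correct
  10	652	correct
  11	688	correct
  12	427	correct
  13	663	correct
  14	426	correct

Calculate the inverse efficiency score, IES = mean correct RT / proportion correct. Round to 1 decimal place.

Correct trials (n=13): 649, 672, 663, 477, 525, 517, 677, 621, 652, 688, 427, 663, 426
Mean correct RT = 7657/13 = 589.0000 ms
Proportion correct = 13/14
IES = 589.0000 / (13/14) = 634.308 ms

634.3 ms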